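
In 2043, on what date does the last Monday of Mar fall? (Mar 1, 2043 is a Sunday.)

Mar 30, 2043

Mar 2043 begins on a Sunday, so the first Monday is Mar 2 (1 day later).
Mar 2043 has 31 days. Adding weeks: 2, 9, 16, 23, 30 — the last one ≤ 31 is the 30th.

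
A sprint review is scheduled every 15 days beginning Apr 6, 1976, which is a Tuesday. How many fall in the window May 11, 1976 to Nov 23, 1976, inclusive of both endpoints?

13

Occurrences land 15·i days after Apr 6, 1976 for i = 0, 1, 2, …
May 11, 1976 is 35 days after the start; 35 ÷ 15 = 2 remainder 5; since the remainder is 5, round up to i = 3. First occurrence in the window: #4 on May 21, 1976 (3×15 = 45 days in).
Nov 23, 1976 is 231 days after the start; 231 ÷ 15 = 15 remainder 6. Last occurrence in the window: #16 on Nov 17, 1976.
Occurrences #4 through #16: 13 in total.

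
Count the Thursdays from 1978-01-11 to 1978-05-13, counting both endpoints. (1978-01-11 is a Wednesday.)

18

1978-01-11 is a Wednesday; the first Thursday on or after it is 1978-01-12 (1 day later).
From 1978-01-12 to 1978-05-13: 19 + 28 + 31 + 30 + 13 = 121 days (rest of January, February, March, April, May).
121 ÷ 7 = 17 full weeks with remainder 2, so 17 more Thursdays after the first → 18.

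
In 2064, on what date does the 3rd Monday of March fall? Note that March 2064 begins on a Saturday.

March 2064 begins on a Saturday, so the first Monday is March 3 (2 days later).
The 3rd Monday is 2 weeks later: 3 + 14 = 17.

March 17, 2064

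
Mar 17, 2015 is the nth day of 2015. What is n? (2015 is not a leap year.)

76

Days in months before Mar: 31 + 28 = 59.
Plus 17 days into Mar → day 76.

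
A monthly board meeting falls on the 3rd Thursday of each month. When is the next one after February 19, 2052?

February 2052 starts on a Thursday; its first Thursday is the 1st, so the 3rd Thursday is the 15th — February 15, 2052.
That is not after February 19, 2052, so look at March 2052.
March 2052 starts on a Friday; its first Thursday is the 7th, so the 3rd Thursday is the 21st — March 21, 2052.

March 21, 2052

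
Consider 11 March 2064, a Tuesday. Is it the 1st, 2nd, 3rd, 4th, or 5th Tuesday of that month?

2nd

Day 11 falls in week ⌈11/7⌉ of the month.
Days 1–7 hold the 1st Tuesday, 8–14 the 2nd, 15–21 the 3rd, 22–28 the 4th, 29–31 the 5th.
11 is in the range for the 2nd.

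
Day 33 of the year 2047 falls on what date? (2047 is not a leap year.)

January has 31 days (33 − 31 = 2 remain).
2 into February → February 2.

February 2, 2047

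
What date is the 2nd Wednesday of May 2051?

May 2051 begins on a Monday, so the first Wednesday is May 3 (2 days later).
The 2nd Wednesday is 1 weeks later: 3 + 7 = 10.

2051-05-10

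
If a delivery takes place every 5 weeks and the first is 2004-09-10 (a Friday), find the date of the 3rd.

2004-11-19

The 3rd occurrence is 2 intervals after the first: 2 × 35 = 70 days after 2004-09-10.
September has 30 days — 20 days to the end of September leaves 50.
October has 31 days (19 left).
19 days into November → 2004-11-19.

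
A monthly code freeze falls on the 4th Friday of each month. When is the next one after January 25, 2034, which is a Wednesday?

January 2034 starts on a Sunday; its first Friday is the 6th, so the 4th Friday is the 27th — January 27, 2034.
January 27, 2034 is after January 25, 2034, so that is the next one.

January 27, 2034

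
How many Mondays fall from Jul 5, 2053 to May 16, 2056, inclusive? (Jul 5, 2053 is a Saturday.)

150

Jul 5, 2053 is a Saturday; the first Monday on or after it is Jul 7, 2053 (2 days later).
From Jul 7, 2053 to May 16, 2056: 177 + 365 + 365 + 137 = 1044 days (rest of 2053, 2054, 2055, to May 16, 2056 in 2056).
1044 ÷ 7 = 149 full weeks with remainder 1, so 149 more Mondays after the first → 150.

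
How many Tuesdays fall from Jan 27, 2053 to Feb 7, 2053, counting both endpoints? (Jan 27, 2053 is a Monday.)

2

Jan 27, 2053 is a Monday; the first Tuesday on or after it is Jan 28, 2053 (1 day later).
From Jan 28, 2053 to Feb 7, 2053: 3 + 7 = 10 days (rest of Jan, Feb).
10 ÷ 7 = 1 full weeks with remainder 3, so 1 more Tuesdays after the first → 2.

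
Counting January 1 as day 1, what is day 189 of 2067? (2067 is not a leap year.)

January has 31 days (189 − 31 = 158 remain).
February has 28 days (158 − 28 = 130 remain).
March has 31 days (130 − 31 = 99 remain).
April has 30 days (99 − 30 = 69 remain).
May has 31 days (69 − 31 = 38 remain).
June has 30 days (38 − 30 = 8 remain).
8 into July → July 8.

2067-07-08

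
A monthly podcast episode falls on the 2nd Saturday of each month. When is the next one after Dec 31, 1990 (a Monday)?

Dec 1990 starts on a Saturday; its first Saturday is the 1st, so the 2nd Saturday is the 8th — Dec 8, 1990.
That is not after Dec 31, 1990, so look at Jan 1991.
Jan 1991 starts on a Tuesday; its first Saturday is the 5th, so the 2nd Saturday is the 12th — Jan 12, 1991.

Jan 12, 1991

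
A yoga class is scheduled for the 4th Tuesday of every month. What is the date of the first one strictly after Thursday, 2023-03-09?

2023-03-28

March 2023 starts on a Wednesday; its first Tuesday is the 7th, so the 4th Tuesday is the 28th — 2023-03-28.
2023-03-28 is after 2023-03-09, so that is the next one.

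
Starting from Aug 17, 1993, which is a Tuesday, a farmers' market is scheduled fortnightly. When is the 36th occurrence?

Dec 20, 1994

The 36th occurrence is 35 intervals after the first: 35 × 14 = 490 days after Aug 17, 1993.
Aug has 31 days — 14 days to the end of Aug leaves 476.
From end of Aug to end of 1993 is 122 days (354 left).
Jan has 31 days (323 left).
Feb has 28 days (295 left).
Mar has 31 days (264 left).
Apr has 30 days (234 left).
May has 31 days (203 left).
Jun has 30 days (173 left).
Jul has 31 days (142 left).
Aug has 31 days (111 left).
Sep has 30 days (81 left).
Oct has 31 days (50 left).
Nov has 30 days (20 left).
20 days into Dec → Dec 20, 1994.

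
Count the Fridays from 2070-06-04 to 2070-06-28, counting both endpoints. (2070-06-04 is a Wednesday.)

2070-06-04 is a Wednesday; the first Friday on or after it is 2070-06-06 (2 days later).
From 2070-06-06 to 2070-06-28 is 28 − 6 = 22 days.
22 ÷ 7 = 3 full weeks with remainder 1, so 3 more Fridays after the first → 4.

4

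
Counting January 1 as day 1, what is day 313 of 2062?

January has 31 days (313 − 31 = 282 remain).
February has 28 days (282 − 28 = 254 remain).
March has 31 days (254 − 31 = 223 remain).
April has 30 days (223 − 30 = 193 remain).
May has 31 days (193 − 31 = 162 remain).
June has 30 days (162 − 30 = 132 remain).
July has 31 days (132 − 31 = 101 remain).
August has 31 days (101 − 31 = 70 remain).
September has 30 days (70 − 30 = 40 remain).
October has 31 days (40 − 31 = 9 remain).
9 into November → November 9.

2062-11-09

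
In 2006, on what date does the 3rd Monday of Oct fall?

The first Monday of Oct 2006 is Oct 2.
The 3rd Monday is 2 weeks later: 2 + 14 = 16.

Oct 16, 2006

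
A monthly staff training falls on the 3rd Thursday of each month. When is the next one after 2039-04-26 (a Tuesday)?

2039-05-19

April 2039 starts on a Friday; its first Thursday is the 7th, so the 3rd Thursday is the 21st — 2039-04-21.
That is not after 2039-04-26, so look at May 2039.
May 2039 starts on a Sunday; its first Thursday is the 5th, so the 3rd Thursday is the 19th — 2039-05-19.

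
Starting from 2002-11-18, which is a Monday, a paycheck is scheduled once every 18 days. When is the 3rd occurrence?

2002-12-24

The 3rd occurrence is 2 intervals after the first: 2 × 18 = 36 days after 2002-11-18.
November has 30 days — 12 days to the end of November leaves 24.
24 days into December → 2002-12-24.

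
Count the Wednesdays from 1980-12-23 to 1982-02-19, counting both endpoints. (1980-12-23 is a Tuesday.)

1980-12-23 is a Tuesday; the first Wednesday on or after it is 1980-12-24 (1 day later).
From 1980-12-24 to 1982-02-19: 7 + 365 + 50 = 422 days (rest of 1980, 1981, to 1982-02-19 in 1982).
422 ÷ 7 = 60 full weeks with remainder 2, so 60 more Wednesdays after the first → 61.

61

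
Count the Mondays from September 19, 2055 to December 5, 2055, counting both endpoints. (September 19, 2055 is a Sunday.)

September 19, 2055 is a Sunday; the first Monday on or after it is September 20, 2055 (1 day later).
From September 20, 2055 to December 5, 2055: 10 + 31 + 30 + 5 = 76 days (rest of September, October, November, December).
76 ÷ 7 = 10 full weeks with remainder 6, so 10 more Mondays after the first → 11.

11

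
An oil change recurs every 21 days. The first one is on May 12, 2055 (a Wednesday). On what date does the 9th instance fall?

The 9th occurrence is 8 intervals after the first: 8 × 21 = 168 days after May 12, 2055.
May has 31 days — 19 days to the end of May leaves 149.
June has 30 days (119 left).
July has 31 days (88 left).
August has 31 days (57 left).
September has 30 days (27 left).
27 days into October → October 27, 2055.

October 27, 2055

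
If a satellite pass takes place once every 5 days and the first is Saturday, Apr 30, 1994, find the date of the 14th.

The 14th occurrence is 13 intervals after the first: 13 × 5 = 65 days after Apr 30, 1994.
Apr has 30 days — 0 days to the end of Apr leaves 65.
May has 31 days (34 left).
Jun has 30 days (4 left).
4 days into Jul → Jul 4, 1994.

Jul 4, 1994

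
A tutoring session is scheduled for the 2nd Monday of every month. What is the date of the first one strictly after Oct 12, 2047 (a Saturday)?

Oct 14, 2047

Oct 2047 starts on a Tuesday; its first Monday is the 7th, so the 2nd Monday is the 14th — Oct 14, 2047.
Oct 14, 2047 is after Oct 12, 2047, so that is the next one.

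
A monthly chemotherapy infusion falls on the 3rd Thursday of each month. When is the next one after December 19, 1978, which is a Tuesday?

December 21, 1978

December 1978 starts on a Friday; its first Thursday is the 7th, so the 3rd Thursday is the 21st — December 21, 1978.
December 21, 1978 is after December 19, 1978, so that is the next one.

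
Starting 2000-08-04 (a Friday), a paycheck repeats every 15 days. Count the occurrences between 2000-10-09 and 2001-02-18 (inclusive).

9

Occurrences land 15·i days after 2000-08-04 for i = 0, 1, 2, …
2000-10-09 is 66 days after the start; 66 ÷ 15 = 4 remainder 6; since the remainder is 6, round up to i = 5. First occurrence in the window: #6 on 2000-10-18 (5×15 = 75 days in).
2001-02-18 is 198 days after the start; 198 ÷ 15 = 13 remainder 3. Last occurrence in the window: #14 on 2001-02-15.
Occurrences #6 through #14: 9 in total.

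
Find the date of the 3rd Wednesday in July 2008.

16 July 2008

July 2008 begins on a Tuesday, so the first Wednesday is July 2 (1 day later).
The 3rd Wednesday is 2 weeks later: 2 + 14 = 16.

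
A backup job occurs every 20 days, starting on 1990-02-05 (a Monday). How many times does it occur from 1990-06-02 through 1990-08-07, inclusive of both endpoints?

Occurrences land 20·i days after 1990-02-05 for i = 0, 1, 2, …
1990-06-02 is 117 days after the start; 117 ÷ 20 = 5 remainder 17; since the remainder is 17, round up to i = 6. First occurrence in the window: #7 on 1990-06-05 (6×20 = 120 days in).
1990-08-07 is 183 days after the start; 183 ÷ 20 = 9 remainder 3. Last occurrence in the window: #10 on 1990-08-04.
Occurrences #7 through #10: 4 in total.

4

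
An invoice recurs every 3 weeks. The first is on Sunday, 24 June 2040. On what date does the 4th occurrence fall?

The 4th occurrence is 3 intervals after the first: 3 × 21 = 63 days after 24 June 2040.
June has 30 days — 6 days to the end of June leaves 57.
July has 31 days (26 left).
26 days into August → 26 August 2040.

26 August 2040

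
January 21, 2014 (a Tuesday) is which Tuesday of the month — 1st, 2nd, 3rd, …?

3rd

Day 21 falls in week ⌈21/7⌉ of the month.
Days 1–7 hold the 1st Tuesday, 8–14 the 2nd, 15–21 the 3rd, 22–28 the 4th, 29–31 the 5th.
21 is in the range for the 3rd.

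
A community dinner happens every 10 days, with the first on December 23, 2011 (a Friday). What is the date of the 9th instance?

The 9th occurrence is 8 intervals after the first: 8 × 10 = 80 days after December 23, 2011.
December has 31 days — 8 days to the end of December leaves 72.
January has 31 days (41 left).
February has 29 days (12 left).
12 days into March → March 12, 2012.

March 12, 2012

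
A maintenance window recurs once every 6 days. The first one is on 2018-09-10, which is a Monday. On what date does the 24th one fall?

2019-01-26

The 24th occurrence is 23 intervals after the first: 23 × 6 = 138 days after 2018-09-10.
September has 30 days — 20 days to the end of September leaves 118.
October has 31 days (87 left).
November has 30 days (57 left).
December has 31 days (26 left).
26 days into January → 2019-01-26.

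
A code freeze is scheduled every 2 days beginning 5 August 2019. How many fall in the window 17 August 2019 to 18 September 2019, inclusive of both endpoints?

Occurrences land 2·i days after 5 August 2019 for i = 0, 1, 2, …
17 August 2019 is 12 days after the start; 12 ÷ 2 = 6 remainder 0. First occurrence in the window: #7 on 17 August 2019 (6×2 = 12 days in).
18 September 2019 is 44 days after the start; 44 ÷ 2 = 22 remainder 0. Last occurrence in the window: #23 on 18 September 2019.
Occurrences #7 through #23: 17 in total.

17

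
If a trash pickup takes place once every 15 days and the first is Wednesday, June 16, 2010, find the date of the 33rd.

The 33rd occurrence is 32 intervals after the first: 32 × 15 = 480 days after June 16, 2010.
June has 30 days — 14 days to the end of June leaves 466.
From end of June to end of 2010 is 184 days (282 left).
January has 31 days (251 left).
February has 28 days (223 left).
March has 31 days (192 left).
April has 30 days (162 left).
May has 31 days (131 left).
June has 30 days (101 left).
July has 31 days (70 left).
August has 31 days (39 left).
September has 30 days (9 left).
9 days into October → October 9, 2011.

October 9, 2011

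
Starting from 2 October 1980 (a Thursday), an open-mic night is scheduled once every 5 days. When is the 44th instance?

5 May 1981

The 44th occurrence is 43 intervals after the first: 43 × 5 = 215 days after 2 October 1980.
October has 31 days — 29 days to the end of October leaves 186.
November has 30 days (156 left).
December has 31 days (125 left).
January has 31 days (94 left).
February has 28 days (66 left).
March has 31 days (35 left).
April has 30 days (5 left).
5 days into May → 5 May 1981.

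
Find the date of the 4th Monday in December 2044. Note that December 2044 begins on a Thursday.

December 26, 2044

December 2044 begins on a Thursday, so the first Monday is December 5 (4 days later).
The 4th Monday is 3 weeks later: 5 + 21 = 26.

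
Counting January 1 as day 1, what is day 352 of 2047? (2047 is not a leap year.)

18 December 2047

January has 31 days (352 − 31 = 321 remain).
February has 28 days (321 − 28 = 293 remain).
March has 31 days (293 − 31 = 262 remain).
April has 30 days (262 − 30 = 232 remain).
May has 31 days (232 − 31 = 201 remain).
June has 30 days (201 − 30 = 171 remain).
July has 31 days (171 − 31 = 140 remain).
August has 31 days (140 − 31 = 109 remain).
September has 30 days (109 − 30 = 79 remain).
October has 31 days (79 − 31 = 48 remain).
November has 30 days (48 − 30 = 18 remain).
18 into December → December 18.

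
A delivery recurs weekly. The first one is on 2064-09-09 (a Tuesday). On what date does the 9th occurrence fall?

2064-11-04

The 9th occurrence is 8 intervals after the first: 8 × 7 = 56 days after 2064-09-09.
September has 30 days — 21 days to the end of September leaves 35.
October has 31 days (4 left).
4 days into November → 2064-11-04.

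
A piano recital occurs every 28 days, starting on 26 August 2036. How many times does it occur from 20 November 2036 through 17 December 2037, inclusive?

Occurrences land 28·i days after 26 August 2036 for i = 0, 1, 2, …
20 November 2036 is 86 days after the start; 86 ÷ 28 = 3 remainder 2; since the remainder is 2, round up to i = 4. First occurrence in the window: #5 on 16 December 2036 (4×28 = 112 days in).
17 December 2037 is 478 days after the start; 478 ÷ 28 = 17 remainder 2. Last occurrence in the window: #18 on 15 December 2037.
Occurrences #5 through #18: 14 in total.

14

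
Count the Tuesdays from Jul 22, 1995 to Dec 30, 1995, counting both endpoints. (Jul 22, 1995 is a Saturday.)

23

Jul 22, 1995 is a Saturday; the first Tuesday on or after it is Jul 25, 1995 (3 days later).
From Jul 25, 1995 to Dec 30, 1995: 6 + 31 + 30 + 31 + 30 + 30 = 158 days (rest of Jul, Aug, Sep, Oct, Nov, Dec).
158 ÷ 7 = 22 full weeks with remainder 4, so 22 more Tuesdays after the first → 23.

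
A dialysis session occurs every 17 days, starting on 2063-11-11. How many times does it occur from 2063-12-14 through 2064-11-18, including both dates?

20

Occurrences land 17·i days after 2063-11-11 for i = 0, 1, 2, …
2063-12-14 is 33 days after the start; 33 ÷ 17 = 1 remainder 16; since the remainder is 16, round up to i = 2. First occurrence in the window: #3 on 2063-12-15 (2×17 = 34 days in).
2064-11-18 is 373 days after the start; 373 ÷ 17 = 21 remainder 16. Last occurrence in the window: #22 on 2064-11-02.
Occurrences #3 through #22: 20 in total.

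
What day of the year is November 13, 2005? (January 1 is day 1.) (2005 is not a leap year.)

317

Days in months before November: 31 + 28 + 31 + 30 + 31 + 30 + 31 + 31 + 30 + 31 = 304.
Plus 13 days into November → day 317.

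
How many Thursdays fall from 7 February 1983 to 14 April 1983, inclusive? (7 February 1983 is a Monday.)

7 February 1983 is a Monday; the first Thursday on or after it is 10 February 1983 (3 days later).
From 10 February 1983 to 14 April 1983: 18 + 31 + 14 = 63 days (rest of February, March, April).
63 ÷ 7 = 9 full weeks with remainder 0, so 9 more Thursdays after the first → 10.

10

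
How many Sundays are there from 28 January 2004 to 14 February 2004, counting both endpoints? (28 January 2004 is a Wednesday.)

2

28 January 2004 is a Wednesday; the first Sunday on or after it is 1 February 2004 (4 days later).
From 1 February 2004 to 14 February 2004 is 14 − 1 = 13 days.
13 ÷ 7 = 1 full weeks with remainder 6, so 1 more Sundays after the first → 2.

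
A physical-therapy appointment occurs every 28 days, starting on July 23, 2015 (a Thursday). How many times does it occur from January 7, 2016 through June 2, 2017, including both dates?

Occurrences land 28·i days after July 23, 2015 for i = 0, 1, 2, …
January 7, 2016 is 168 days after the start; 168 ÷ 28 = 6 remainder 0. First occurrence in the window: #7 on January 7, 2016 (6×28 = 168 days in).
June 2, 2017 is 680 days after the start; 680 ÷ 28 = 24 remainder 8. Last occurrence in the window: #25 on May 25, 2017.
Occurrences #7 through #25: 19 in total.

19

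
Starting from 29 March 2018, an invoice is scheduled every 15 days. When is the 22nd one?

The 22nd occurrence is 21 intervals after the first: 21 × 15 = 315 days after 29 March 2018.
March has 31 days — 2 days to the end of March leaves 313.
April has 30 days (283 left).
May has 31 days (252 left).
June has 30 days (222 left).
July has 31 days (191 left).
August has 31 days (160 left).
September has 30 days (130 left).
October has 31 days (99 left).
November has 30 days (69 left).
December has 31 days (38 left).
January has 31 days (7 left).
7 days into February → 7 February 2019.

7 February 2019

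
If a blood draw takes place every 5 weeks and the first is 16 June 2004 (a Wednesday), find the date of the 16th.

The 16th occurrence is 15 intervals after the first: 15 × 35 = 525 days after 16 June 2004.
June has 30 days — 14 days to the end of June leaves 511.
From end of June to end of 2004 is 184 days (327 left).
January has 31 days (296 left).
February has 28 days (268 left).
March has 31 days (237 left).
April has 30 days (207 left).
May has 31 days (176 left).
June has 30 days (146 left).
July has 31 days (115 left).
August has 31 days (84 left).
September has 30 days (54 left).
October has 31 days (23 left).
23 days into November → 23 November 2005.

23 November 2005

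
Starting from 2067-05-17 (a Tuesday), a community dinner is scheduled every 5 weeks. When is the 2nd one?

2067-06-21

The 2nd occurrence is 1 interval after the first: 1 × 35 = 35 days after 2067-05-17.
May has 31 days — 14 days to the end of May leaves 21.
21 days into June → 2067-06-21.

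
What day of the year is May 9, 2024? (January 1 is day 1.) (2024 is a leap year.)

Days in months before May: 31 + 29 + 31 + 30 = 121.
Plus 9 days into May → day 130.

130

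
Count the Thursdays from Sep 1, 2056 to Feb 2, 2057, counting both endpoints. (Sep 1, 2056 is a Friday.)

22

Sep 1, 2056 is a Friday; the first Thursday on or after it is Sep 7, 2056 (6 days later).
From Sep 7, 2056 to Feb 2, 2057: 23 + 31 + 30 + 31 + 31 + 2 = 148 days (rest of Sep, Oct, Nov, Dec, Jan, Feb).
148 ÷ 7 = 21 full weeks with remainder 1, so 21 more Thursdays after the first → 22.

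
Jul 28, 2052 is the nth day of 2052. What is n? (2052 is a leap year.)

210

Days in months before Jul: 31 + 29 + 31 + 30 + 31 + 30 = 182.
Plus 28 days into Jul → day 210.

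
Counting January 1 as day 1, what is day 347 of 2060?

Dec 12, 2060

Jan has 31 days (347 − 31 = 316 remain).
Feb has 29 days (316 − 29 = 287 remain).
Mar has 31 days (287 − 31 = 256 remain).
Apr has 30 days (256 − 30 = 226 remain).
May has 31 days (226 − 31 = 195 remain).
Jun has 30 days (195 − 30 = 165 remain).
Jul has 31 days (165 − 31 = 134 remain).
Aug has 31 days (134 − 31 = 103 remain).
Sep has 30 days (103 − 30 = 73 remain).
Oct has 31 days (73 − 31 = 42 remain).
Nov has 30 days (42 − 30 = 12 remain).
12 into Dec → Dec 12.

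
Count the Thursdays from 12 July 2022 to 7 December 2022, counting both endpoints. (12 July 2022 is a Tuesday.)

12 July 2022 is a Tuesday; the first Thursday on or after it is 14 July 2022 (2 days later).
From 14 July 2022 to 7 December 2022: 17 + 31 + 30 + 31 + 30 + 7 = 146 days (rest of July, August, September, October, November, December).
146 ÷ 7 = 20 full weeks with remainder 6, so 20 more Thursdays after the first → 21.

21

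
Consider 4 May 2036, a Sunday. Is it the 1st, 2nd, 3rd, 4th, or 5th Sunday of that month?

Day 4 falls in week ⌈4/7⌉ of the month.
Days 1–7 hold the 1st Sunday, 8–14 the 2nd, 15–21 the 3rd, 22–28 the 4th, 29–31 the 5th.
4 is in the range for the 1st.

1st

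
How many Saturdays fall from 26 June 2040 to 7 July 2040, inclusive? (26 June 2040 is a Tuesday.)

2

26 June 2040 is a Tuesday; the first Saturday on or after it is 30 June 2040 (4 days later).
From 30 June 2040 to 7 July 2040: 0 + 7 = 7 days (rest of June, July).
7 ÷ 7 = 1 full weeks with remainder 0, so 1 more Saturdays after the first → 2.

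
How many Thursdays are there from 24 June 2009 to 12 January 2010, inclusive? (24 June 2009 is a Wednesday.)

24 June 2009 is a Wednesday; the first Thursday on or after it is 25 June 2009 (1 day later).
From 25 June 2009 to 12 January 2010: 5 + 31 + 31 + 30 + 31 + 30 + 31 + 12 = 201 days (rest of June, July, August, September, October, November, December, January).
201 ÷ 7 = 28 full weeks with remainder 5, so 28 more Thursdays after the first → 29.

29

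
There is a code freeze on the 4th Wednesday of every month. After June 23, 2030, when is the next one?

June 2030 starts on a Saturday; its first Wednesday is the 5th, so the 4th Wednesday is the 26th — June 26, 2030.
June 26, 2030 is after June 23, 2030, so that is the next one.

June 26, 2030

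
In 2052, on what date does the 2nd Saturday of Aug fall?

Aug 2052 begins on a Thursday, so the first Saturday is Aug 3 (2 days later).
The 2nd Saturday is 1 weeks later: 3 + 7 = 10.

Aug 10, 2052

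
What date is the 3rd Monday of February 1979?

The first Monday of February 1979 is February 5.
The 3rd Monday is 2 weeks later: 5 + 14 = 19.

1979-02-19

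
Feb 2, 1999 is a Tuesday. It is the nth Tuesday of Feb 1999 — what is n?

1st

Day 2 falls in week ⌈2/7⌉ of the month.
Days 1–7 hold the 1st Tuesday, 8–14 the 2nd, 15–21 the 3rd, 22–28 the 4th, 29–31 the 5th.
2 is in the range for the 1st.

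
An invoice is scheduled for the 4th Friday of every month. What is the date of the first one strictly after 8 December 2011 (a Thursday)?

23 December 2011

December 2011 starts on a Thursday; its first Friday is the 2nd, so the 4th Friday is the 23rd — 23 December 2011.
23 December 2011 is after 8 December 2011, so that is the next one.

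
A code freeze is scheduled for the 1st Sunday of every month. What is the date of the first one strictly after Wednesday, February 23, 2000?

February 2000 starts on a Tuesday, so its 1st Sunday is February 6, 2000 (5 days in).
That is not after February 23, 2000, so look at March 2000.
March 2000 starts on a Wednesday, so its 1st Sunday is March 5, 2000 (4 days in).

March 5, 2000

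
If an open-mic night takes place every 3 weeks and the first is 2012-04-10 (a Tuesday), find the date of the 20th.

2013-05-14

The 20th occurrence is 19 intervals after the first: 19 × 21 = 399 days after 2012-04-10.
April has 30 days — 20 days to the end of April leaves 379.
May has 31 days (348 left).
June has 30 days (318 left).
July has 31 days (287 left).
August has 31 days (256 left).
September has 30 days (226 left).
October has 31 days (195 left).
November has 30 days (165 left).
December has 31 days (134 left).
January has 31 days (103 left).
February has 28 days (75 left).
March has 31 days (44 left).
April has 30 days (14 left).
14 days into May → 2013-05-14.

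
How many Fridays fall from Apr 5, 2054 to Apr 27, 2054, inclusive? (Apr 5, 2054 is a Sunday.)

3

Apr 5, 2054 is a Sunday; the first Friday on or after it is Apr 10, 2054 (5 days later).
From Apr 10, 2054 to Apr 27, 2054 is 27 − 10 = 17 days.
17 ÷ 7 = 2 full weeks with remainder 3, so 2 more Fridays after the first → 3.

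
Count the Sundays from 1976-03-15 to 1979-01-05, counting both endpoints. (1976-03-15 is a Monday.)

1976-03-15 is a Monday; the first Sunday on or after it is 1976-03-21 (6 days later).
From 1976-03-21 to 1979-01-05: 285 + 365 + 365 + 5 = 1020 days (rest of 1976, 1977, 1978, to 1979-01-05 in 1979).
1020 ÷ 7 = 145 full weeks with remainder 5, so 145 more Sundays after the first → 146.

146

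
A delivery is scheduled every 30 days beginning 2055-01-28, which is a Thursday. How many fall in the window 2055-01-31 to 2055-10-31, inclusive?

Occurrences land 30·i days after 2055-01-28 for i = 0, 1, 2, …
2055-01-31 is 3 days after the start; 3 ÷ 30 = 0 remainder 3; since the remainder is 3, round up to i = 1. First occurrence in the window: #2 on 2055-02-27 (1×30 = 30 days in).
2055-10-31 is 276 days after the start; 276 ÷ 30 = 9 remainder 6. Last occurrence in the window: #10 on 2055-10-25.
Occurrences #2 through #10: 9 in total.

9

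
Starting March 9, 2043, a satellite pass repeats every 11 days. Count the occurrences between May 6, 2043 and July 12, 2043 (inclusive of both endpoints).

Occurrences land 11·i days after March 9, 2043 for i = 0, 1, 2, …
May 6, 2043 is 58 days after the start; 58 ÷ 11 = 5 remainder 3; since the remainder is 3, round up to i = 6. First occurrence in the window: #7 on May 14, 2043 (6×11 = 66 days in).
July 12, 2043 is 125 days after the start; 125 ÷ 11 = 11 remainder 4. Last occurrence in the window: #12 on July 8, 2043.
Occurrences #7 through #12: 6 in total.

6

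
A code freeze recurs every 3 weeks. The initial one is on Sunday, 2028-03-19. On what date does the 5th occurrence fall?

2028-06-11

The 5th occurrence is 4 intervals after the first: 4 × 21 = 84 days after 2028-03-19.
March has 31 days — 12 days to the end of March leaves 72.
April has 30 days (42 left).
May has 31 days (11 left).
11 days into June → 2028-06-11.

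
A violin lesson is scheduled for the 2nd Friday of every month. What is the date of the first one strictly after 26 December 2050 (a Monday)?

13 January 2051

December 2050 starts on a Thursday; its first Friday is the 2nd, so the 2nd Friday is the 9th — 9 December 2050.
That is not after 26 December 2050, so look at January 2051.
January 2051 starts on a Sunday; its first Friday is the 6th, so the 2nd Friday is the 13th — 13 January 2051.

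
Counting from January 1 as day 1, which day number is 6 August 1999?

Days in months before August: 31 + 28 + 31 + 30 + 31 + 30 + 31 = 212.
Plus 6 days into August → day 218.

218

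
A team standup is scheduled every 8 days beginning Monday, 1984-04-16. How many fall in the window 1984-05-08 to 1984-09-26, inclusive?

18

Occurrences land 8·i days after 1984-04-16 for i = 0, 1, 2, …
1984-05-08 is 22 days after the start; 22 ÷ 8 = 2 remainder 6; since the remainder is 6, round up to i = 3. First occurrence in the window: #4 on 1984-05-10 (3×8 = 24 days in).
1984-09-26 is 163 days after the start; 163 ÷ 8 = 20 remainder 3. Last occurrence in the window: #21 on 1984-09-23.
Occurrences #4 through #21: 18 in total.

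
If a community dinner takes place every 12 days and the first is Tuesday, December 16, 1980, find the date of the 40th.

The 40th occurrence is 39 intervals after the first: 39 × 12 = 468 days after December 16, 1980.
December has 31 days — 15 days to the end of December leaves 453.
1981 has 365 days (88 left).
January has 31 days (57 left).
February has 28 days (29 left).
29 days into March → March 29, 1982.

March 29, 1982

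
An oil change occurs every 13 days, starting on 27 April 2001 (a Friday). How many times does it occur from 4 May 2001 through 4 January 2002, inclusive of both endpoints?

Occurrences land 13·i days after 27 April 2001 for i = 0, 1, 2, …
4 May 2001 is 7 days after the start; 7 ÷ 13 = 0 remainder 7; since the remainder is 7, round up to i = 1. First occurrence in the window: #2 on 10 May 2001 (1×13 = 13 days in).
4 January 2002 is 252 days after the start; 252 ÷ 13 = 19 remainder 5. Last occurrence in the window: #20 on 30 December 2001.
Occurrences #2 through #20: 19 in total.

19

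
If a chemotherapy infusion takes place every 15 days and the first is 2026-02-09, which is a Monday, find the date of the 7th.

2026-05-10

The 7th occurrence is 6 intervals after the first: 6 × 15 = 90 days after 2026-02-09.
February has 28 days — 19 days to the end of February leaves 71.
March has 31 days (40 left).
April has 30 days (10 left).
10 days into May → 2026-05-10.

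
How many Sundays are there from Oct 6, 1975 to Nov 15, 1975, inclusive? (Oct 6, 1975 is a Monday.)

Oct 6, 1975 is a Monday; the first Sunday on or after it is Oct 12, 1975 (6 days later).
From Oct 12, 1975 to Nov 15, 1975: 19 + 15 = 34 days (rest of Oct, Nov).
34 ÷ 7 = 4 full weeks with remainder 6, so 4 more Sundays after the first → 5.

5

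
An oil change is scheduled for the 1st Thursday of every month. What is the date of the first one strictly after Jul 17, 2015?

Jul 2015 starts on a Wednesday, so its 1st Thursday is Jul 2, 2015 (1 day in).
That is not after Jul 17, 2015, so look at Aug 2015.
Aug 2015 starts on a Saturday, so its 1st Thursday is Aug 6, 2015 (5 days in).

Aug 6, 2015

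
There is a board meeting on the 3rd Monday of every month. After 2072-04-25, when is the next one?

April 2072 starts on a Friday; its first Monday is the 4th, so the 3rd Monday is the 18th — 2072-04-18.
That is not after 2072-04-25, so look at May 2072.
May 2072 starts on a Sunday; its first Monday is the 2nd, so the 3rd Monday is the 16th — 2072-05-16.

2072-05-16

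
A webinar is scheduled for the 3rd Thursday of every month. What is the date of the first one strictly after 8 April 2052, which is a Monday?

18 April 2052

April 2052 starts on a Monday; its first Thursday is the 4th, so the 3rd Thursday is the 18th — 18 April 2052.
18 April 2052 is after 8 April 2052, so that is the next one.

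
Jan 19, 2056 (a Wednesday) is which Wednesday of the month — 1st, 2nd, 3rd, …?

3rd

Day 19 falls in week ⌈19/7⌉ of the month.
Days 1–7 hold the 1st Wednesday, 8–14 the 2nd, 15–21 the 3rd, 22–28 the 4th, 29–31 the 5th.
19 is in the range for the 3rd.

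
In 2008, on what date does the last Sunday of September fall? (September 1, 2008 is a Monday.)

September 28, 2008

September 2008 begins on a Monday, so the first Sunday is September 7 (6 days later).
September 2008 has 30 days. Adding weeks: 7, 14, 21, 28 — the last one ≤ 30 is the 28th.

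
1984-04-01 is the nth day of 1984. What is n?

Days in months before April: 31 + 29 + 31 = 91.
Plus 1 day into April → day 92.

92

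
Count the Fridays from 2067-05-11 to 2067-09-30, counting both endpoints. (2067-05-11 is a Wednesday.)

2067-05-11 is a Wednesday; the first Friday on or after it is 2067-05-13 (2 days later).
From 2067-05-13 to 2067-09-30: 18 + 30 + 31 + 31 + 30 = 140 days (rest of May, June, July, August, September).
140 ÷ 7 = 20 full weeks with remainder 0, so 20 more Fridays after the first → 21.

21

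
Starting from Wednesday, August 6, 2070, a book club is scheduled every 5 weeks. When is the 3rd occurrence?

The 3rd occurrence is 2 intervals after the first: 2 × 35 = 70 days after August 6, 2070.
August has 31 days — 25 days to the end of August leaves 45.
September has 30 days (15 left).
15 days into October → October 15, 2070.

October 15, 2070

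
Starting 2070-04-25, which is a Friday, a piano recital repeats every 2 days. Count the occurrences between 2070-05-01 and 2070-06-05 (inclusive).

Occurrences land 2·i days after 2070-04-25 for i = 0, 1, 2, …
2070-05-01 is 6 days after the start; 6 ÷ 2 = 3 remainder 0. First occurrence in the window: #4 on 2070-05-01 (3×2 = 6 days in).
2070-06-05 is 41 days after the start; 41 ÷ 2 = 20 remainder 1. Last occurrence in the window: #21 on 2070-06-04.
Occurrences #4 through #21: 18 in total.

18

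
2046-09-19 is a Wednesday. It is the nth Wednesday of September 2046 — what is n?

3rd

Day 19 falls in week ⌈19/7⌉ of the month.
Days 1–7 hold the 1st Wednesday, 8–14 the 2nd, 15–21 the 3rd, 22–28 the 4th, 29–31 the 5th.
19 is in the range for the 3rd.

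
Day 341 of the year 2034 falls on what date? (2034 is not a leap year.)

December 7, 2034

January has 31 days (341 − 31 = 310 remain).
February has 28 days (310 − 28 = 282 remain).
March has 31 days (282 − 31 = 251 remain).
April has 30 days (251 − 30 = 221 remain).
May has 31 days (221 − 31 = 190 remain).
June has 30 days (190 − 30 = 160 remain).
July has 31 days (160 − 31 = 129 remain).
August has 31 days (129 − 31 = 98 remain).
September has 30 days (98 − 30 = 68 remain).
October has 31 days (68 − 31 = 37 remain).
November has 30 days (37 − 30 = 7 remain).
7 into December → December 7.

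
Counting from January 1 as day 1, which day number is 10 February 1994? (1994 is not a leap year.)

Days in months before February: 31 = 31.
Plus 10 days into February → day 41.

41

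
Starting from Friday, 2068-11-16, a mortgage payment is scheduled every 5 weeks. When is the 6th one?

2069-05-10

The 6th occurrence is 5 intervals after the first: 5 × 35 = 175 days after 2068-11-16.
November has 30 days — 14 days to the end of November leaves 161.
December has 31 days (130 left).
January has 31 days (99 left).
February has 28 days (71 left).
March has 31 days (40 left).
April has 30 days (10 left).
10 days into May → 2069-05-10.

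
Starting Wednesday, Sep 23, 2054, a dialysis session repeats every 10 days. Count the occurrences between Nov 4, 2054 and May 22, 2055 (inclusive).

Occurrences land 10·i days after Sep 23, 2054 for i = 0, 1, 2, …
Nov 4, 2054 is 42 days after the start; 42 ÷ 10 = 4 remainder 2; since the remainder is 2, round up to i = 5. First occurrence in the window: #6 on Nov 12, 2054 (5×10 = 50 days in).
May 22, 2055 is 241 days after the start; 241 ÷ 10 = 24 remainder 1. Last occurrence in the window: #25 on May 21, 2055.
Occurrences #6 through #25: 20 in total.

20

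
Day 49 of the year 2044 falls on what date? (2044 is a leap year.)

Feb 18, 2044

Jan has 31 days (49 − 31 = 18 remain).
18 into Feb → Feb 18.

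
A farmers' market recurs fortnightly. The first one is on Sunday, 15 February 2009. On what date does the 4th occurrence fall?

The 4th occurrence is 3 intervals after the first: 3 × 14 = 42 days after 15 February 2009.
February has 28 days — 13 days to the end of February leaves 29.
29 days into March → 29 March 2009.

29 March 2009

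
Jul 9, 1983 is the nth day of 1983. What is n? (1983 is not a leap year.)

Days in months before Jul: 31 + 28 + 31 + 30 + 31 + 30 = 181.
Plus 9 days into Jul → day 190.

190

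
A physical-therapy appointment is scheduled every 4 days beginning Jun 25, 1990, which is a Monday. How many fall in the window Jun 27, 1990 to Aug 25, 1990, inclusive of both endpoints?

15

Occurrences land 4·i days after Jun 25, 1990 for i = 0, 1, 2, …
Jun 27, 1990 is 2 days after the start; 2 ÷ 4 = 0 remainder 2; since the remainder is 2, round up to i = 1. First occurrence in the window: #2 on Jun 29, 1990 (1×4 = 4 days in).
Aug 25, 1990 is 61 days after the start; 61 ÷ 4 = 15 remainder 1. Last occurrence in the window: #16 on Aug 24, 1990.
Occurrences #2 through #16: 15 in total.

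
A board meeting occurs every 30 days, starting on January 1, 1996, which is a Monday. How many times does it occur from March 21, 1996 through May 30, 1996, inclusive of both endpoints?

3

Occurrences land 30·i days after January 1, 1996 for i = 0, 1, 2, …
March 21, 1996 is 80 days after the start; 80 ÷ 30 = 2 remainder 20; since the remainder is 20, round up to i = 3. First occurrence in the window: #4 on March 31, 1996 (3×30 = 90 days in).
May 30, 1996 is 150 days after the start; 150 ÷ 30 = 5 remainder 0. Last occurrence in the window: #6 on May 30, 1996.
Occurrences #4 through #6: 3 in total.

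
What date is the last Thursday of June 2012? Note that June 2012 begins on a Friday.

2012-06-28

June 2012 begins on a Friday, so the first Thursday is June 7 (6 days later).
June 2012 has 30 days. Adding weeks: 7, 14, 21, 28 — the last one ≤ 30 is the 28th.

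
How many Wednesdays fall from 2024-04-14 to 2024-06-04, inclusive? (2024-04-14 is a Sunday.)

7

2024-04-14 is a Sunday; the first Wednesday on or after it is 2024-04-17 (3 days later).
From 2024-04-17 to 2024-06-04: 13 + 31 + 4 = 48 days (rest of April, May, June).
48 ÷ 7 = 6 full weeks with remainder 6, so 6 more Wednesdays after the first → 7.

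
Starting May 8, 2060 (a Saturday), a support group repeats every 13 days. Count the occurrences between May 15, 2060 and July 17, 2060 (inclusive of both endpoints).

Occurrences land 13·i days after May 8, 2060 for i = 0, 1, 2, …
May 15, 2060 is 7 days after the start; 7 ÷ 13 = 0 remainder 7; since the remainder is 7, round up to i = 1. First occurrence in the window: #2 on May 21, 2060 (1×13 = 13 days in).
July 17, 2060 is 70 days after the start; 70 ÷ 13 = 5 remainder 5. Last occurrence in the window: #6 on July 12, 2060.
Occurrences #2 through #6: 5 in total.

5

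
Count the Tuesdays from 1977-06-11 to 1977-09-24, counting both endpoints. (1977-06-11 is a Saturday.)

15

1977-06-11 is a Saturday; the first Tuesday on or after it is 1977-06-14 (3 days later).
From 1977-06-14 to 1977-09-24: 16 + 31 + 31 + 24 = 102 days (rest of June, July, August, September).
102 ÷ 7 = 14 full weeks with remainder 4, so 14 more Tuesdays after the first → 15.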